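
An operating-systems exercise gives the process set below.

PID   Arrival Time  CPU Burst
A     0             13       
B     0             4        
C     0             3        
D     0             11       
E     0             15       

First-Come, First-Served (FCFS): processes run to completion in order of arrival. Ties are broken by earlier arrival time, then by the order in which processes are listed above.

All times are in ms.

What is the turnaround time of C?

20

Gantt: | A 0-13 | B 13-17 | C 17-20 | D 20-31 | E 31-46 |
Completion: A=13  B=17  C=20  D=31  E=46
Turnaround(C) = completion − arrival = 20 − 0 = 20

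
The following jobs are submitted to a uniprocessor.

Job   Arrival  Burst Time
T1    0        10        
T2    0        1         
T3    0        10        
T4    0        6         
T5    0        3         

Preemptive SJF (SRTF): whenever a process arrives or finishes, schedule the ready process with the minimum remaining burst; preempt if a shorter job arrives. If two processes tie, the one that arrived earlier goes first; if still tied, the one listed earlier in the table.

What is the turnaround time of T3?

Schedule: | T2 0-1 | T5 1-4 | T4 4-10 | T1 10-20 | T3 20-30 |
Completion: T1=20  T2=1  T3=30  T4=10  T5=4
Turnaround (C−A): T1=20  T2=1  T3=30  T4=10  T5=4
Turnaround(T3) = completion − arrival = 30 − 0 = 30

30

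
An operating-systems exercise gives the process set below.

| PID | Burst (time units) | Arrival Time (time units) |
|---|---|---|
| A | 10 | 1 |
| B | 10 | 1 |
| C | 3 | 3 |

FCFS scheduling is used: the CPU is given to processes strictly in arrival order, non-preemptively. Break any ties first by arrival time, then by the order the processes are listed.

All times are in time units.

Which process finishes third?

Gantt: | idle 0-1 | A 1-11 | B 11-21 | C 21-24 |
Completion: A=11  B=21  C=24
Turnaround (C−A): A=10  B=20  C=21
Finish order: A → B → C

C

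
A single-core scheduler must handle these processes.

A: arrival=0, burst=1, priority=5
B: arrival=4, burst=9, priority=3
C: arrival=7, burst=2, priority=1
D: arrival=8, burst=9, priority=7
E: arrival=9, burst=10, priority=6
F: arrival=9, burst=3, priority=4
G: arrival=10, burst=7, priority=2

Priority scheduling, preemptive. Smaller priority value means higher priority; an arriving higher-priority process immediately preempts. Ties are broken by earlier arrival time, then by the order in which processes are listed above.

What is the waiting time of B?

9

Gantt: | A 0-1 | idle 1-4 | B 4-7 | C 7-9 | B 9-10 | G 10-17 | B 17-22 | F 22-25 | E 25-35 | D 35-44 |
Completion: A=1  B=22  C=9  D=44  E=35  F=25  G=17
Turnaround (C−A): A=1  B=18  C=2  D=36  E=26  F=16  G=7
Waiting(B) = turnaround − burst = 18 − 9 = 9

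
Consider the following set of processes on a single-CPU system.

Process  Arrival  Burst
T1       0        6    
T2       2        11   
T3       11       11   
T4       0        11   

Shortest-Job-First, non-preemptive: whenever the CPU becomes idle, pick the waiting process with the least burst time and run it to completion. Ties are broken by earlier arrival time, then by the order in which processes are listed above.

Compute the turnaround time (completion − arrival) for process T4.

Schedule: | T1 0-6 | T4 6-17 | T2 17-28 | T3 28-39 |
Completion: T1=6  T2=28  T3=39  T4=17
Turnaround (C−A): T1=6  T2=26  T3=28  T4=17
Turnaround(T4) = completion − arrival = 17 − 0 = 17

17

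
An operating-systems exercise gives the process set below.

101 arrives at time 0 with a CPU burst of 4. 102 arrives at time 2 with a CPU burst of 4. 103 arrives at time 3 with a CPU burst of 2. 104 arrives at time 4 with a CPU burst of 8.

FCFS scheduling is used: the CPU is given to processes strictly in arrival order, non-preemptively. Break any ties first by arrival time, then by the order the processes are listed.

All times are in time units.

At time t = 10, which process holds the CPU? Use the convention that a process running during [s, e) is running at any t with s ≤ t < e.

Timeline: | 101 0-4 | 102 4-8 | 103 8-10 | 104 10-18 |
Completion: 101=4  102=8  103=10  104=18

104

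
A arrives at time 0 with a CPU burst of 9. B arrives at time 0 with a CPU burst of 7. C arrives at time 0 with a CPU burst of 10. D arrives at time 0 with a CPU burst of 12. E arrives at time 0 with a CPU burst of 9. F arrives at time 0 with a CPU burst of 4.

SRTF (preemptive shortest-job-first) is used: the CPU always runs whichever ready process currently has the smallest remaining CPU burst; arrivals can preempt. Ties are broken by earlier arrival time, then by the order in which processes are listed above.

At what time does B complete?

11

Timeline: | F 0-4 | B 4-11 | A 11-20 | E 20-29 | C 29-39 | D 39-51 |
Completion: A=20  B=11  C=39  D=51  E=29  F=4
Turnaround (C−A): A=20  B=11  C=39  D=51  E=29  F=4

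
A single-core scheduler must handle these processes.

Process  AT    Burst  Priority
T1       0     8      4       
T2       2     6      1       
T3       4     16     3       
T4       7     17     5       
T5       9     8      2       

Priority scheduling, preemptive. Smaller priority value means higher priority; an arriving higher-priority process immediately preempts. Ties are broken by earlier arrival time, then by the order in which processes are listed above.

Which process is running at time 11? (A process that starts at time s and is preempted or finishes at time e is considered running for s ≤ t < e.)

Schedule: | T1 0-2 | T2 2-8 | T3 8-9 | T5 9-17 | T3 17-32 | T1 32-38 | T4 38-55 |
Completion: T1=38  T2=8  T3=32  T4=55  T5=17
Turnaround (C−A): T1=38  T2=6  T3=28  T4=48  T5=8

T5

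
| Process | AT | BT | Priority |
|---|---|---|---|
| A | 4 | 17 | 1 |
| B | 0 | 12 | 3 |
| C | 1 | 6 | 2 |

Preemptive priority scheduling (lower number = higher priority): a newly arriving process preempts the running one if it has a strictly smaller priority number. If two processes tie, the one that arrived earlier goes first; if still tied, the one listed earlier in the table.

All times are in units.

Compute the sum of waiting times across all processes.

Schedule: | B 0-1 | C 1-4 | A 4-21 | C 21-24 | B 24-35 |
Completion: A=21  B=35  C=24
Turnaround (C−A): A=17  B=35  C=23
Waiting = turnaround − burst: A=0, B=23, C=17
Total waiting = 0 + 23 + 17 = 40

40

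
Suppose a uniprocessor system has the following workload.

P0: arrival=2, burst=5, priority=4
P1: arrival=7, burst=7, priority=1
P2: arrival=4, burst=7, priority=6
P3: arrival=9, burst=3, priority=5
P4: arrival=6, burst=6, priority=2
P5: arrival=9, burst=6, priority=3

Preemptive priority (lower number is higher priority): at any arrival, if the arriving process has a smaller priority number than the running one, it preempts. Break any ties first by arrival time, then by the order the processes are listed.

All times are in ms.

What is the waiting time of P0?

Schedule: | idle 0-2 | P0 2-6 | P4 6-7 | P1 7-14 | P4 14-19 | P5 19-25 | P0 25-26 | P3 26-29 | P2 29-36 |
Completion: P0=26  P1=14  P2=36  P3=29  P4=19  P5=25
Turnaround (C−A): P0=24  P1=7  P2=32  P3=20  P4=13  P5=16
Waiting(P0) = turnaround − burst = 24 − 5 = 19

19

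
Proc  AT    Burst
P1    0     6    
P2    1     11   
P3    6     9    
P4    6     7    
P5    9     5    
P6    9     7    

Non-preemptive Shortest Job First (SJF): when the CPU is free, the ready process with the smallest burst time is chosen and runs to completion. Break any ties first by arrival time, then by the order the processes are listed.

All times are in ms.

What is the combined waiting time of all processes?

Gantt: | P1 0-6 | P4 6-13 | P5 13-18 | P6 18-25 | P3 25-34 | P2 34-45 |
Completion: P1=6  P2=45  P3=34  P4=13  P5=18  P6=25
Turnaround (C−A): P1=6  P2=44  P3=28  P4=7  P5=9  P6=16
Waiting = turnaround − burst: P1=0, P2=33, P3=19, P4=0, P5=4, P6=9
Total waiting = 0 + 33 + 19 + 0 + 4 + 9 = 65

65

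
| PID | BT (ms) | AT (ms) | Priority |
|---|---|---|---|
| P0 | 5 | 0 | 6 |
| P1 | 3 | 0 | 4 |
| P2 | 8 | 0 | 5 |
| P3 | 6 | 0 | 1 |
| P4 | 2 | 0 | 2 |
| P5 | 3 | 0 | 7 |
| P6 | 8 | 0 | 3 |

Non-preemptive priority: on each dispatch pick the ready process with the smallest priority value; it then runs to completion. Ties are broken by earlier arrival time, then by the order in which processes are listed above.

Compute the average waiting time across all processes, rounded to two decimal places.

Gantt: | P3 0-6 | P4 6-8 | P6 8-16 | P1 16-19 | P2 19-27 | P0 27-32 | P5 32-35 |
Completion: P0=32  P1=19  P2=27  P3=6  P4=8  P5=35  P6=16
Waiting times: P0=27, P1=16, P2=19, P3=0, P4=6, P5=32, P6=8
Average waiting = (27+16+19+0+6+32+8) / 7 = 108/7 = 15.43

15.43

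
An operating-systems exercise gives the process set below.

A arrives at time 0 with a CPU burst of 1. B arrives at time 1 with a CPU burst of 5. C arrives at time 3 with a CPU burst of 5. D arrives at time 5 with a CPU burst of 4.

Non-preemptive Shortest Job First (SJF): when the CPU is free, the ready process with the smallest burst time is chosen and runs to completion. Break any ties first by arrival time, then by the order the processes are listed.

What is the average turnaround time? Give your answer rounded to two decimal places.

5.75

Schedule: | A 0-1 | B 1-6 | D 6-10 | C 10-15 |
Completion: A=1  B=6  C=15  D=10
Turnaround (C−A): A=1  B=5  C=12  D=5
Turnaround times: A=1, B=5, C=12, D=5
Average turnaround = (1+5+12+5) / 4 = 23/4 = 5.75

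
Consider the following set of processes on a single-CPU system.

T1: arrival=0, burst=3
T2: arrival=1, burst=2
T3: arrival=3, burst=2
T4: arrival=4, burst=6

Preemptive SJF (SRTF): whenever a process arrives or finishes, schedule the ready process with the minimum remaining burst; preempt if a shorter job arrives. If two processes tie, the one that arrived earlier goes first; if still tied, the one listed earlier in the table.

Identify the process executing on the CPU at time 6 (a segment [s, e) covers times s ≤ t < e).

T3

Timeline: | T1 0-3 | T2 3-5 | T3 5-7 | T4 7-13 |
Completion: T1=3  T2=5  T3=7  T4=13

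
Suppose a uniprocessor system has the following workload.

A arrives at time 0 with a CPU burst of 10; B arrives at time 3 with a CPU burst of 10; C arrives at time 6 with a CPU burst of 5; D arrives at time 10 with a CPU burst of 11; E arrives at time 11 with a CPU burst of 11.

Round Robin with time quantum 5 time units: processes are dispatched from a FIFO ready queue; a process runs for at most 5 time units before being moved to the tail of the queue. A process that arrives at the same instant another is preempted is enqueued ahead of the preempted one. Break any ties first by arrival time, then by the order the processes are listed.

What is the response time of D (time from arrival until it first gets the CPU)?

10

Timeline: | A 0-5 | B 5-10 | A 10-15 | C 15-20 | D 20-25 | B 25-30 | E 30-35 | D 35-40 | E 40-45 | D 45-46 | E 46-47 |
Completion: A=15  B=30  C=20  D=46  E=47
Turnaround (C−A): A=15  B=27  C=14  D=36  E=36
Response(D) = first start − arrival = 20 − 10 = 10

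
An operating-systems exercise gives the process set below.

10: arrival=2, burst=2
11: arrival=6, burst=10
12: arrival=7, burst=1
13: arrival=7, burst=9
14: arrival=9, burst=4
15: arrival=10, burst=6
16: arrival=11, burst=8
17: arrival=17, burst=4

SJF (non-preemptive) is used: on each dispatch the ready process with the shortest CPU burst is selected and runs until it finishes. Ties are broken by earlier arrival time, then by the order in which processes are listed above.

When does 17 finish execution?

25

Schedule: | idle 0-2 | 10 2-4 | idle 4-6 | 11 6-16 | 12 16-17 | 14 17-21 | 17 21-25 | 15 25-31 | 16 31-39 | 13 39-48 |
Completion: 10=4  11=16  12=17  13=48  14=21  15=31  16=39  17=25
Turnaround (C−A): 10=2  11=10  12=10  13=41  14=12  15=21  16=28  17=8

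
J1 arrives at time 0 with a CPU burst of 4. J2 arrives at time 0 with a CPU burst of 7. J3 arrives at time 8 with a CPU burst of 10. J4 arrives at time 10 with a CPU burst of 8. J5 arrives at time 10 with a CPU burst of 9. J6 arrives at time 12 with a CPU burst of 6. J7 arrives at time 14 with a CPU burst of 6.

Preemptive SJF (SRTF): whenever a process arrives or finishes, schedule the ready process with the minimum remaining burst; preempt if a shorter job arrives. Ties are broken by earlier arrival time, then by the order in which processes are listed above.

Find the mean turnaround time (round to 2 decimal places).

Timeline: | J1 0-4 | J2 4-11 | J4 11-12 | J6 12-18 | J7 18-24 | J4 24-31 | J5 31-40 | J3 40-50 |
Completion: J1=4  J2=11  J3=50  J4=31  J5=40  J6=18  J7=24
Turnaround times: J1=4, J2=11, J3=42, J4=21, J5=30, J6=6, J7=10
Average turnaround = (4+11+42+21+30+6+10) / 7 = 124/7 = 17.71

17.71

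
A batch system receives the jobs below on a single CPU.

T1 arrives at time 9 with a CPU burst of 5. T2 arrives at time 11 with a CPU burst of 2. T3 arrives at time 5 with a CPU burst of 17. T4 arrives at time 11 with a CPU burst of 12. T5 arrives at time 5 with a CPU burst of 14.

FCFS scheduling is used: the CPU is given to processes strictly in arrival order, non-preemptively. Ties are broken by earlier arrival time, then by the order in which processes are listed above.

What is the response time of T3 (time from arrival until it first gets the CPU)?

Schedule: | idle 0-5 | T3 5-22 | T5 22-36 | T1 36-41 | T2 41-43 | T4 43-55 |
Completion: T1=41  T2=43  T3=22  T4=55  T5=36
Turnaround (C−A): T1=32  T2=32  T3=17  T4=44  T5=31
Response(T3) = first start − arrival = 5 − 5 = 0

0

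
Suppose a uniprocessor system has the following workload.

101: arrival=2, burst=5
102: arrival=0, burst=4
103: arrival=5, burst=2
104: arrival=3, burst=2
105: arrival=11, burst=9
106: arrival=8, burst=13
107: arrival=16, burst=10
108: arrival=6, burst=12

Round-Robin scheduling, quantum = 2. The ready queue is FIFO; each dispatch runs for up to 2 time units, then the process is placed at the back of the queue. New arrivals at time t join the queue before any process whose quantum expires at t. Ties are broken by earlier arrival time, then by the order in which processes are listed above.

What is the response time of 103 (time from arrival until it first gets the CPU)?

Gantt: | 102 0-2 | 101 2-4 | 102 4-6 | 104 6-8 | 101 8-10 | 103 10-12 | 108 12-14 | 106 14-16 | 101 16-17 | 105 17-19 | 108 19-21 | 107 21-23 | 106 23-25 | 105 25-27 | 108 27-29 | 107 29-31 | 106 31-33 | 105 33-35 | 108 35-37 | 107 37-39 | 106 39-41 | 105 41-43 | 108 43-45 | 107 45-47 | 106 47-49 | 105 49-50 | 108 50-52 | 107 52-54 | 106 54-57 |
Completion: 101=17  102=6  103=12  104=8  105=50  106=57  107=54  108=52
Turnaround (C−A): 101=15  102=6  103=7  104=5  105=39  106=49  107=38  108=46
Response(103) = first start − arrival = 10 − 5 = 5

5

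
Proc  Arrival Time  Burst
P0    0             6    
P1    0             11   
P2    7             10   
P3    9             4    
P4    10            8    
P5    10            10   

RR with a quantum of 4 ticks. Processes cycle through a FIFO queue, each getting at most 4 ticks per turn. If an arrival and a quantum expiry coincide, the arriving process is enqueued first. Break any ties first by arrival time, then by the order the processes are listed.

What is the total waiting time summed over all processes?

121

Gantt: | P0 0-4 | P1 4-8 | P0 8-10 | P2 10-14 | P1 14-18 | P3 18-22 | P4 22-26 | P5 26-30 | P2 30-34 | P1 34-37 | P4 37-41 | P5 41-45 | P2 45-47 | P5 47-49 |
Completion: P0=10  P1=37  P2=47  P3=22  P4=41  P5=49
Waiting = turnaround − burst: P0=4, P1=26, P2=30, P3=9, P4=23, P5=29
Total waiting = 4 + 26 + 30 + 9 + 23 + 29 = 121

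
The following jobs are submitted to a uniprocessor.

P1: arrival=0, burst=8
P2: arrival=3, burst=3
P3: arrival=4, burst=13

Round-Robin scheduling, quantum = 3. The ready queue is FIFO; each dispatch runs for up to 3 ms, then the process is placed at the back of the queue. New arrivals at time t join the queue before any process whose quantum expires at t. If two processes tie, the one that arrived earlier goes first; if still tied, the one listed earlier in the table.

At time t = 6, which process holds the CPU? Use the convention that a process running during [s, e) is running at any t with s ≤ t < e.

Timeline: | P1 0-3 | P2 3-6 | P1 6-9 | P3 9-12 | P1 12-14 | P3 14-24 |
Completion: P1=14  P2=6  P3=24
Turnaround (C−A): P1=14  P2=3  P3=20

P1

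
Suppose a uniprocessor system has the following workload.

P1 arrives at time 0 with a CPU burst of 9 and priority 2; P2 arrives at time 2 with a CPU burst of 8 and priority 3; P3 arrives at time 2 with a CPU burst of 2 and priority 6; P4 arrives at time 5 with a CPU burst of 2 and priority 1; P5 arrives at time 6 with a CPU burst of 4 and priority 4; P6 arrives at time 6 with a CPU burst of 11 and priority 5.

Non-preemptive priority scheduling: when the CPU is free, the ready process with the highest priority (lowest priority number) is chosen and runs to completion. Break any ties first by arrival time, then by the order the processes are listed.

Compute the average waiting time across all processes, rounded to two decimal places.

Schedule: | P1 0-9 | P4 9-11 | P2 11-19 | P5 19-23 | P6 23-34 | P3 34-36 |
Completion: P1=9  P2=19  P3=36  P4=11  P5=23  P6=34
Turnaround (C−A): P1=9  P2=17  P3=34  P4=6  P5=17  P6=28
Waiting times: P1=0, P2=9, P3=32, P4=4, P5=13, P6=17
Average waiting = (0+9+32+4+13+17) / 6 = 75/6 = 12.50

12.50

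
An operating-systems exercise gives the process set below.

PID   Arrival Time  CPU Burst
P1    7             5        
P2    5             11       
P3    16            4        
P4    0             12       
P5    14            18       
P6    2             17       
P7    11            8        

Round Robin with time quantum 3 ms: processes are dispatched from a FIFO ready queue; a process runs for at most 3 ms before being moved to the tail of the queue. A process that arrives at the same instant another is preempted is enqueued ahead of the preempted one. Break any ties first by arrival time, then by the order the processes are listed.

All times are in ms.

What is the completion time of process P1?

Timeline: | P4 0-3 | P6 3-6 | P4 6-9 | P2 9-12 | P6 12-15 | P1 15-18 | P4 18-21 | P7 21-24 | P2 24-27 | P5 27-30 | P6 30-33 | P3 33-36 | P1 36-38 | P4 38-41 | P7 41-44 | P2 44-47 | P5 47-50 | P6 50-53 | P3 53-54 | P7 54-56 | P2 56-58 | P5 58-61 | P6 61-64 | P5 64-67 | P6 67-69 | P5 69-75 |
Completion: P1=38  P2=58  P3=54  P4=41  P5=75  P6=69  P7=56
Turnaround (C−A): P1=31  P2=53  P3=38  P4=41  P5=61  P6=67  P7=45

38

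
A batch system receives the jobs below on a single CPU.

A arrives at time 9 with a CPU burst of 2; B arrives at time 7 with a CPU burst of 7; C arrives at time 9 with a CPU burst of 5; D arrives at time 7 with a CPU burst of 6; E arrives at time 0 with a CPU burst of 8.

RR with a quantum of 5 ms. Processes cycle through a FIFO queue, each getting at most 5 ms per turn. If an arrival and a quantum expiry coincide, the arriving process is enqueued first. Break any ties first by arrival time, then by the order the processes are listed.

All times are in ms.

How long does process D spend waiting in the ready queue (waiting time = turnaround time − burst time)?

Schedule: | E 0-8 | B 8-13 | D 13-18 | A 18-20 | C 20-25 | B 25-27 | D 27-28 |
Completion: A=20  B=27  C=25  D=28  E=8
Turnaround (C−A): A=11  B=20  C=16  D=21  E=8
Waiting(D) = turnaround − burst = 21 − 6 = 15

15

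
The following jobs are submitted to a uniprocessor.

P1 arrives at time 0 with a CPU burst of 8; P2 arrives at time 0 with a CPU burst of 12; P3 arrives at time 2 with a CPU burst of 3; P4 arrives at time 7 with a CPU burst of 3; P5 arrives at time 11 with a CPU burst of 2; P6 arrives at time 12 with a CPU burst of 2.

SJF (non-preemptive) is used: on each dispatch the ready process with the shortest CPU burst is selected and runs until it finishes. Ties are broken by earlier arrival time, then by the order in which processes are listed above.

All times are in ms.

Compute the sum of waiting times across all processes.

Timeline: | P1 0-8 | P3 8-11 | P5 11-13 | P6 13-15 | P4 15-18 | P2 18-30 |
Completion: P1=8  P2=30  P3=11  P4=18  P5=13  P6=15
Turnaround (C−A): P1=8  P2=30  P3=9  P4=11  P5=2  P6=3
Waiting = turnaround − burst: P1=0, P2=18, P3=6, P4=8, P5=0, P6=1
Total waiting = 0 + 18 + 6 + 8 + 0 + 1 = 33

33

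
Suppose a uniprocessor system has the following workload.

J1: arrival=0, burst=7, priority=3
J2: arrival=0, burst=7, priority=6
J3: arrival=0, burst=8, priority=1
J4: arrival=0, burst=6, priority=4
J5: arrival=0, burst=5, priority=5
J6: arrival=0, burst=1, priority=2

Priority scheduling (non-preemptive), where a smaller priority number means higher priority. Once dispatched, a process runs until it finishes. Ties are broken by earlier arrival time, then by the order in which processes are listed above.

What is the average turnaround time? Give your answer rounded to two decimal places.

Schedule: | J3 0-8 | J6 8-9 | J1 9-16 | J4 16-22 | J5 22-27 | J2 27-34 |
Completion: J1=16  J2=34  J3=8  J4=22  J5=27  J6=9
Turnaround times: J1=16, J2=34, J3=8, J4=22, J5=27, J6=9
Average turnaround = (16+34+8+22+27+9) / 6 = 116/6 = 19.33

19.33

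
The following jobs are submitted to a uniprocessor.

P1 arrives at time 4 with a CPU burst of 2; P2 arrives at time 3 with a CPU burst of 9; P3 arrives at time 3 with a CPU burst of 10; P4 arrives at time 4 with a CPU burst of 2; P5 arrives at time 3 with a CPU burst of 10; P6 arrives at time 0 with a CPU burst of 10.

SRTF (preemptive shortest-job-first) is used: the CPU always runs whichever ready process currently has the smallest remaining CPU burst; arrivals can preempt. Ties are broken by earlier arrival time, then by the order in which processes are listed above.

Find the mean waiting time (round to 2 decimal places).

11.17

Schedule: | P6 0-4 | P1 4-6 | P4 6-8 | P6 8-14 | P2 14-23 | P3 23-33 | P5 33-43 |
Completion: P1=6  P2=23  P3=33  P4=8  P5=43  P6=14
Turnaround (C−A): P1=2  P2=20  P3=30  P4=4  P5=40  P6=14
Waiting times: P1=0, P2=11, P3=20, P4=2, P5=30, P6=4
Average waiting = (0+11+20+2+30+4) / 6 = 67/6 = 11.17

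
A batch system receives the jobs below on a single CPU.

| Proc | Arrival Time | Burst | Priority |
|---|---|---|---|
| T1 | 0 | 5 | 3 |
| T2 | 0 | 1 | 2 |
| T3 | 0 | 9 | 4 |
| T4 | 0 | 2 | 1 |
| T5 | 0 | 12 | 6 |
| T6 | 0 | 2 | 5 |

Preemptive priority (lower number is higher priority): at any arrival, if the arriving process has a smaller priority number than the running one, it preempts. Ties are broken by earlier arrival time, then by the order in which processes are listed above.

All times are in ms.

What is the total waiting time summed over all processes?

Schedule: | T4 0-2 | T2 2-3 | T1 3-8 | T3 8-17 | T6 17-19 | T5 19-31 |
Completion: T1=8  T2=3  T3=17  T4=2  T5=31  T6=19
Waiting = turnaround − burst: T1=3, T2=2, T3=8, T4=0, T5=19, T6=17
Total waiting = 3 + 2 + 8 + 0 + 19 + 17 = 49

49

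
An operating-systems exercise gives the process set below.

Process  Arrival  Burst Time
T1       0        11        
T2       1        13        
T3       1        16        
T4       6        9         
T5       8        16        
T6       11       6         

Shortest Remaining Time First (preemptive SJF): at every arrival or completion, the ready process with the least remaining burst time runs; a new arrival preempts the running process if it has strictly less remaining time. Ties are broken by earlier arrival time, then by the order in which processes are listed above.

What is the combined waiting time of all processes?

Timeline: | T1 0-11 | T6 11-17 | T4 17-26 | T2 26-39 | T3 39-55 | T5 55-71 |
Completion: T1=11  T2=39  T3=55  T4=26  T5=71  T6=17
Turnaround (C−A): T1=11  T2=38  T3=54  T4=20  T5=63  T6=6
Waiting = turnaround − burst: T1=0, T2=25, T3=38, T4=11, T5=47, T6=0
Total waiting = 0 + 25 + 38 + 11 + 47 + 0 = 121

121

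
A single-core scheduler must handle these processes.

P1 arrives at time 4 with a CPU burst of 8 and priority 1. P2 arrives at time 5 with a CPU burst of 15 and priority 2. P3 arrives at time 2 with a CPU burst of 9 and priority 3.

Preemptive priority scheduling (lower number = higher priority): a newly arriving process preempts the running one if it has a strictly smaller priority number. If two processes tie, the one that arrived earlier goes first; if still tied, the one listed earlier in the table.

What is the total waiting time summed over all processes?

Gantt: | idle 0-2 | P3 2-4 | P1 4-12 | P2 12-27 | P3 27-34 |
Completion: P1=12  P2=27  P3=34
Turnaround (C−A): P1=8  P2=22  P3=32
Waiting = turnaround − burst: P1=0, P2=7, P3=23
Total waiting = 0 + 7 + 23 = 30

30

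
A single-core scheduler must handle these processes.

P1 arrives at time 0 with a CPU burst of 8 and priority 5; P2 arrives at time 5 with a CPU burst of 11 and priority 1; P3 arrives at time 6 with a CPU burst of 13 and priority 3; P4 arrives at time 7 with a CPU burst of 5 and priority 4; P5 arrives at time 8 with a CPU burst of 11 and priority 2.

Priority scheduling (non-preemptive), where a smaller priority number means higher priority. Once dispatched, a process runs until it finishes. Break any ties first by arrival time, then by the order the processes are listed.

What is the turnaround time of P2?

Timeline: | P1 0-8 | P2 8-19 | P5 19-30 | P3 30-43 | P4 43-48 |
Completion: P1=8  P2=19  P3=43  P4=48  P5=30
Turnaround(P2) = completion − arrival = 19 − 5 = 14

14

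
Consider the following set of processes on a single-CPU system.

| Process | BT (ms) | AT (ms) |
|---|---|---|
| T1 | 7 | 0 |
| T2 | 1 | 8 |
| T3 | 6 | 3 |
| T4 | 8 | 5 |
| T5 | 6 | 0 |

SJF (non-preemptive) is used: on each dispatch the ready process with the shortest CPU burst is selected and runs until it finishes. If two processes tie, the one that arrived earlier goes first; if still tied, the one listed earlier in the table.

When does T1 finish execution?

Gantt: | T5 0-6 | T3 6-12 | T2 12-13 | T1 13-20 | T4 20-28 |
Completion: T1=20  T2=13  T3=12  T4=28  T5=6
Turnaround (C−A): T1=20  T2=5  T3=9  T4=23  T5=6

20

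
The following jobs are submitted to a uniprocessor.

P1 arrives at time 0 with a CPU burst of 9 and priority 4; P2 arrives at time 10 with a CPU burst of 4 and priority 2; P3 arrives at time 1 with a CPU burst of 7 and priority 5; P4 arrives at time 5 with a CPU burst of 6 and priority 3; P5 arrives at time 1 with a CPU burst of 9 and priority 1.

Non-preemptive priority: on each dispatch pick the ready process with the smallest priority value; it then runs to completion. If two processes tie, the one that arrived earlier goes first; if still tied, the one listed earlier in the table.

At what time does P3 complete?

Gantt: | P1 0-9 | P5 9-18 | P2 18-22 | P4 22-28 | P3 28-35 |
Completion: P1=9  P2=22  P3=35  P4=28  P5=18
Turnaround (C−A): P1=9  P2=12  P3=34  P4=23  P5=17

35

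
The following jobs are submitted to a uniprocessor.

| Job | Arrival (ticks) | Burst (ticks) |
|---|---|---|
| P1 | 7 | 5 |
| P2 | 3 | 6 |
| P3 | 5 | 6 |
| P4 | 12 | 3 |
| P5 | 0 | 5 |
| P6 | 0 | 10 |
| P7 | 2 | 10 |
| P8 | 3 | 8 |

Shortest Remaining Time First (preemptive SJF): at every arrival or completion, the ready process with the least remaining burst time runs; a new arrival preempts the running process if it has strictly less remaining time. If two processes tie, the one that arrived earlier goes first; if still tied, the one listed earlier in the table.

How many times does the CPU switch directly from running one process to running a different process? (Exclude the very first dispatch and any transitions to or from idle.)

Gantt: | P5 0-5 | P2 5-11 | P1 11-12 | P4 12-15 | P1 15-19 | P3 19-25 | P8 25-33 | P6 33-43 | P7 43-53 |
Completion: P1=19  P2=11  P3=25  P4=15  P5=5  P6=43  P7=53  P8=33
Turnaround (C−A): P1=12  P2=8  P3=20  P4=3  P5=5  P6=43  P7=51  P8=30

8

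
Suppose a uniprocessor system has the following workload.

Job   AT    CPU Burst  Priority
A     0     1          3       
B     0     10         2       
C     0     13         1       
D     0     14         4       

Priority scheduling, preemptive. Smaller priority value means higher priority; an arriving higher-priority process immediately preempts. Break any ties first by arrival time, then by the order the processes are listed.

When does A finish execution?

24

Timeline: | C 0-13 | B 13-23 | A 23-24 | D 24-38 |
Completion: A=24  B=23  C=13  D=38
Turnaround (C−A): A=24  B=23  C=13  D=38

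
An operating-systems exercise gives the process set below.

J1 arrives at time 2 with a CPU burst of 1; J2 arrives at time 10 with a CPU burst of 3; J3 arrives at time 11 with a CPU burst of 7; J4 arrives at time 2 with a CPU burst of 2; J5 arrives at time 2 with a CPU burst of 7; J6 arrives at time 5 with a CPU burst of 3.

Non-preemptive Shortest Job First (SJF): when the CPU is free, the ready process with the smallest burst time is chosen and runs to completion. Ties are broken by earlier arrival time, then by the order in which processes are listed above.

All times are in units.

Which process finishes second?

J4

Schedule: | idle 0-2 | J1 2-3 | J4 3-5 | J6 5-8 | J5 8-15 | J2 15-18 | J3 18-25 |
Completion: J1=3  J2=18  J3=25  J4=5  J5=15  J6=8
Finish order: J1 → J4 → J6 → J5 → J2 → J3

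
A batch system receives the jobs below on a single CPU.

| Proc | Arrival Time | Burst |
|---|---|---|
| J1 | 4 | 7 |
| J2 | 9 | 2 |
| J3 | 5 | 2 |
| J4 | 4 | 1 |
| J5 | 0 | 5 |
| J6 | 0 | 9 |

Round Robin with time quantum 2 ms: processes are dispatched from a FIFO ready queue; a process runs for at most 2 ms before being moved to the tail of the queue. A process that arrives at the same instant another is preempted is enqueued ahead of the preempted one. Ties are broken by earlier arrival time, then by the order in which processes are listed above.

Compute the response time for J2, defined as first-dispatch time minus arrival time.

Timeline: | J5 0-2 | J6 2-4 | J5 4-6 | J1 6-8 | J4 8-9 | J6 9-11 | J3 11-13 | J5 13-14 | J1 14-16 | J2 16-18 | J6 18-20 | J1 20-22 | J6 22-24 | J1 24-25 | J6 25-26 |
Completion: J1=25  J2=18  J3=13  J4=9  J5=14  J6=26
Response(J2) = first start − arrival = 16 − 9 = 7

7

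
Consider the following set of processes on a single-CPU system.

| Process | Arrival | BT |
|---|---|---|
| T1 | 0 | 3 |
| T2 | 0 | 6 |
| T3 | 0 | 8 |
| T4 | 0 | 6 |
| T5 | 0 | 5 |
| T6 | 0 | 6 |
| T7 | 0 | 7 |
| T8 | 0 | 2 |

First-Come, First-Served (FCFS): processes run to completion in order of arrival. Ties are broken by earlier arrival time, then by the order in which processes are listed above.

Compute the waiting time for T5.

Gantt: | T1 0-3 | T2 3-9 | T3 9-17 | T4 17-23 | T5 23-28 | T6 28-34 | T7 34-41 | T8 41-43 |
Completion: T1=3  T2=9  T3=17  T4=23  T5=28  T6=34  T7=41  T8=43
Turnaround (C−A): T1=3  T2=9  T3=17  T4=23  T5=28  T6=34  T7=41  T8=43
Waiting(T5) = turnaround − burst = 28 − 5 = 23

23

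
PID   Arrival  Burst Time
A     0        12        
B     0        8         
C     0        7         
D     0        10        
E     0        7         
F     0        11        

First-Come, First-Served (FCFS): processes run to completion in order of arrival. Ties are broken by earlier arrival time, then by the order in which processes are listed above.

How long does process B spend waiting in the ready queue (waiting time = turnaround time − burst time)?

Timeline: | A 0-12 | B 12-20 | C 20-27 | D 27-37 | E 37-44 | F 44-55 |
Completion: A=12  B=20  C=27  D=37  E=44  F=55
Turnaround (C−A): A=12  B=20  C=27  D=37  E=44  F=55
Waiting(B) = turnaround − burst = 20 − 8 = 12

12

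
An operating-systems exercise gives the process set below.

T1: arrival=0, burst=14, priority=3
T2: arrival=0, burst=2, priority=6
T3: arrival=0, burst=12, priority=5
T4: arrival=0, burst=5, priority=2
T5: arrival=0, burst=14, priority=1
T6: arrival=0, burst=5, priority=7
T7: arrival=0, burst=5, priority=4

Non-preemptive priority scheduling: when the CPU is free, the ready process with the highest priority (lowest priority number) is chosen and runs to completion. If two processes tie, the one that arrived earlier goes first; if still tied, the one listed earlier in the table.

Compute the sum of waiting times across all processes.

Schedule: | T5 0-14 | T4 14-19 | T1 19-33 | T7 33-38 | T3 38-50 | T2 50-52 | T6 52-57 |
Completion: T1=33  T2=52  T3=50  T4=19  T5=14  T6=57  T7=38
Waiting = turnaround − burst: T1=19, T2=50, T3=38, T4=14, T5=0, T6=52, T7=33
Total waiting = 19 + 50 + 38 + 14 + 0 + 52 + 33 = 206

206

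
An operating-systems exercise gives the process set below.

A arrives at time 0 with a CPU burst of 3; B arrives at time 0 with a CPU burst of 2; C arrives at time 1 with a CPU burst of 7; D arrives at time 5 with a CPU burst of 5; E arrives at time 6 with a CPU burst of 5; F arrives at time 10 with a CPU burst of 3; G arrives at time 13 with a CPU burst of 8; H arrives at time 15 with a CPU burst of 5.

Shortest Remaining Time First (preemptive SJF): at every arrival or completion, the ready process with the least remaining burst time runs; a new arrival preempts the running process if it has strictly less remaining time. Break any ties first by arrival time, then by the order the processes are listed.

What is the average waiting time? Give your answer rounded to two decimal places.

Gantt: | B 0-2 | A 2-5 | D 5-10 | F 10-13 | E 13-18 | H 18-23 | C 23-30 | G 30-38 |
Completion: A=5  B=2  C=30  D=10  E=18  F=13  G=38  H=23
Waiting times: A=2, B=0, C=22, D=0, E=7, F=0, G=17, H=3
Average waiting = (2+0+22+0+7+0+17+3) / 8 = 51/8 = 6.38

6.38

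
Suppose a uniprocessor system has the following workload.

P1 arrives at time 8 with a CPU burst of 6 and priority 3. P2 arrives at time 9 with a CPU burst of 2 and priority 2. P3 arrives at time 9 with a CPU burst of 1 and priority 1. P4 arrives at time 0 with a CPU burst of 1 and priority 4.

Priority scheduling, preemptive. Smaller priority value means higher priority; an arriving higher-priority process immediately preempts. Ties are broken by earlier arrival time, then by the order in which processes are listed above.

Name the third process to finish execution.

Schedule: | P4 0-1 | idle 1-8 | P1 8-9 | P3 9-10 | P2 10-12 | P1 12-17 |
Completion: P1=17  P2=12  P3=10  P4=1
Turnaround (C−A): P1=9  P2=3  P3=1  P4=1
Finish order: P4 → P3 → P2 → P1

P2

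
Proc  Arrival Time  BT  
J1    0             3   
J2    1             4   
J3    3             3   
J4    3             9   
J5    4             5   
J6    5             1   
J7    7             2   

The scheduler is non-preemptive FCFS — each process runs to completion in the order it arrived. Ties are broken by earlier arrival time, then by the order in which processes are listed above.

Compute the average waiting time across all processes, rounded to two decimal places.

9.29

Schedule: | J1 0-3 | J2 3-7 | J3 7-10 | J4 10-19 | J5 19-24 | J6 24-25 | J7 25-27 |
Completion: J1=3  J2=7  J3=10  J4=19  J5=24  J6=25  J7=27
Turnaround (C−A): J1=3  J2=6  J3=7  J4=16  J5=20  J6=20  J7=20
Waiting times: J1=0, J2=2, J3=4, J4=7, J5=15, J6=19, J7=18
Average waiting = (0+2+4+7+15+19+18) / 7 = 65/7 = 9.29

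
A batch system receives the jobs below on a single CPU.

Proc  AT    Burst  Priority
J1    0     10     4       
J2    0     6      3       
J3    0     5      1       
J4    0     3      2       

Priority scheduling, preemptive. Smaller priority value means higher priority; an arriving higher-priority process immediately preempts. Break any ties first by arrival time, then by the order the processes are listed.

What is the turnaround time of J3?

Schedule: | J3 0-5 | J4 5-8 | J2 8-14 | J1 14-24 |
Completion: J1=24  J2=14  J3=5  J4=8
Turnaround(J3) = completion − arrival = 5 − 0 = 5

5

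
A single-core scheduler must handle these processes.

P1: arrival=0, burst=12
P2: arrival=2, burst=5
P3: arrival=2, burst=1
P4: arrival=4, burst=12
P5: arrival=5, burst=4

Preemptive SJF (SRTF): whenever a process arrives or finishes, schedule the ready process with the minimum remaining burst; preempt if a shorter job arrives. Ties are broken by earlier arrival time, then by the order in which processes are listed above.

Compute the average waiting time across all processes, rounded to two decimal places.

Timeline: | P1 0-2 | P3 2-3 | P2 3-8 | P5 8-12 | P1 12-22 | P4 22-34 |
Completion: P1=22  P2=8  P3=3  P4=34  P5=12
Waiting times: P1=10, P2=1, P3=0, P4=18, P5=3
Average waiting = (10+1+0+18+3) / 5 = 32/5 = 6.40

6.40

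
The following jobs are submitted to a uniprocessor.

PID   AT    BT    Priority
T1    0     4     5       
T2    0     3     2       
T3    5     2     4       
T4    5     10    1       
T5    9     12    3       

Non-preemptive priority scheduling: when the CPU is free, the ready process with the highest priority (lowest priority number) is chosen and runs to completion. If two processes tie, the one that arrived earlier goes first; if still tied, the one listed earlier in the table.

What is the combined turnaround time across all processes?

68

Gantt: | T2 0-3 | T1 3-7 | T4 7-17 | T5 17-29 | T3 29-31 |
Completion: T1=7  T2=3  T3=31  T4=17  T5=29
Turnaround = completion − arrival: T1=7, T2=3, T3=26, T4=12, T5=20
Total turnaround = 7 + 3 + 26 + 12 + 20 = 68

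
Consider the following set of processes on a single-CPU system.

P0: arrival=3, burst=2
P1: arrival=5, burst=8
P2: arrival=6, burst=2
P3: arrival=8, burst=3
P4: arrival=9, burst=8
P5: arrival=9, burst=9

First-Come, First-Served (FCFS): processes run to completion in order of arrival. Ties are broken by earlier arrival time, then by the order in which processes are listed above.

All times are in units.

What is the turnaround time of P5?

26

Gantt: | idle 0-3 | P0 3-5 | P1 5-13 | P2 13-15 | P3 15-18 | P4 18-26 | P5 26-35 |
Completion: P0=5  P1=13  P2=15  P3=18  P4=26  P5=35
Turnaround(P5) = completion − arrival = 35 − 9 = 26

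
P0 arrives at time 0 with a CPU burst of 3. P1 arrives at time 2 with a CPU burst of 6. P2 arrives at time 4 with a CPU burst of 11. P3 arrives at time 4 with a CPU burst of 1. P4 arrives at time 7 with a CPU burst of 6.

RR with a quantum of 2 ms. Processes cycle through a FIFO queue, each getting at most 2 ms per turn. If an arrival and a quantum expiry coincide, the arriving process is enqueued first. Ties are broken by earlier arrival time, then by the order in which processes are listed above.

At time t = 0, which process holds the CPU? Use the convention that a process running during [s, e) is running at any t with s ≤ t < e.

P0

Timeline: | P0 0-2 | P1 2-4 | P0 4-5 | P2 5-7 | P3 7-8 | P1 8-10 | P4 10-12 | P2 12-14 | P1 14-16 | P4 16-18 | P2 18-20 | P4 20-22 | P2 22-27 |
Completion: P0=5  P1=16  P2=27  P3=8  P4=22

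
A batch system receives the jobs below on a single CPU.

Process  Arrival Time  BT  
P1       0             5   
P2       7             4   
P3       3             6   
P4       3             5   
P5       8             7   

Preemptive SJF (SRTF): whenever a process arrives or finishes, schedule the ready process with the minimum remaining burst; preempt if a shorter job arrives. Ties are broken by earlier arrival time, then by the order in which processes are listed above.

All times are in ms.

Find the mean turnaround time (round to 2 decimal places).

11.00

Schedule: | P1 0-5 | P4 5-10 | P2 10-14 | P3 14-20 | P5 20-27 |
Completion: P1=5  P2=14  P3=20  P4=10  P5=27
Turnaround times: P1=5, P2=7, P3=17, P4=7, P5=19
Average turnaround = (5+7+17+7+19) / 5 = 55/5 = 11.00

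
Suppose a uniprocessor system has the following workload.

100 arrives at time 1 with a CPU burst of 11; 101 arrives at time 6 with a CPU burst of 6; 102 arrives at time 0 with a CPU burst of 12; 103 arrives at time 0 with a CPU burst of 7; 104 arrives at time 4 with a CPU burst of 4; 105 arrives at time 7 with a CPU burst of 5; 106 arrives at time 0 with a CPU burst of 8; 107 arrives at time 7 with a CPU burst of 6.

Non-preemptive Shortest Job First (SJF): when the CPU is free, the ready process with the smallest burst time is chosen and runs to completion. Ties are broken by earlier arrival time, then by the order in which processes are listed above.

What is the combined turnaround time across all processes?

Schedule: | 103 0-7 | 104 7-11 | 105 11-16 | 101 16-22 | 107 22-28 | 106 28-36 | 100 36-47 | 102 47-59 |
Completion: 100=47  101=22  102=59  103=7  104=11  105=16  106=36  107=28
Turnaround = completion − arrival: 100=46, 101=16, 102=59, 103=7, 104=7, 105=9, 106=36, 107=21
Total turnaround = 46 + 16 + 59 + 7 + 7 + 9 + 36 + 21 = 201

201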